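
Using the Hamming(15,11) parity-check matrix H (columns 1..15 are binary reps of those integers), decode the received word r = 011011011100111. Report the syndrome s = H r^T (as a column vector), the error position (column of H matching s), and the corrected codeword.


s = (0, 1, 0, 1)^T, error position = 5, corrected codeword c = 011001011100111

Compute s = H r^T mod 2 one row at a time:
  s_1 = 1 + 1 + 1 + 0 + 0 + 1 + 1 + 1 = 6 ≡ 0 (mod 2).
  s_2 = 0 + 1 + 1 + 0 + 0 + 1 + 1 + 1 = 5 ≡ 1 (mod 2).
  s_3 = 1 + 1 + 1 + 0 + 1 + 0 + 1 + 1 = 6 ≡ 0 (mod 2).
  s_4 = 0 + 1 + 1 + 0 + 1 + 0 + 1 + 1 = 5 ≡ 1 (mod 2).
s = (0, 1, 0, 1)^T — this equals column 5 of H (binary 0101), so error is at position 5.
Correct: flip bit 5 of r = 011011011100111 to get c = 011001011100111.


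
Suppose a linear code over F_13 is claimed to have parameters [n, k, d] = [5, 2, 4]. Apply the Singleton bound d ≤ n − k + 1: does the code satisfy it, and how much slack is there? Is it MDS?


Singleton RHS = n − k + 1 = 4, slack = 0, bound satisfied, MDS.

Singleton bound: d ≤ n − k + 1.
Here n = 5, k = 2, so n − k + 1 = 4.
Given d = 4, check d ≤ 4: YES.
Slack = (n − k + 1) − d = 0.
The code is MDS (slack = 0).
Description: the claimed parameters are [5, 2, 4]_13; such a code would be MDS (meets Singleton bound).


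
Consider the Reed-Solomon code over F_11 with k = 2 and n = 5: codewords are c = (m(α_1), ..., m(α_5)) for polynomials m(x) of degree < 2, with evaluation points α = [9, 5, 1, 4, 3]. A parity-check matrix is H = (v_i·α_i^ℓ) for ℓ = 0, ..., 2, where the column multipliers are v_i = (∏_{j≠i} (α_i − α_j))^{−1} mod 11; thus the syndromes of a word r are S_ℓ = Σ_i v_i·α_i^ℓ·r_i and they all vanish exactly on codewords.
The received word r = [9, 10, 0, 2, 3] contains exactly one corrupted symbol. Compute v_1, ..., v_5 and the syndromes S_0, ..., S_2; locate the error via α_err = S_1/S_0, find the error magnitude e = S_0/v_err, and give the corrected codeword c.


S = (1, 3, 9), error at position 5, error magnitude e = 9, c = [9, 10, 0, 2, 5].

Step 1: column multipliers v_i = (∏_{j≠i}(α_i − α_j))^{−1} mod 11.
  i = 1 (α = 9): (9−5)(9−1)(9−4)(9−3) = 4·8·5·6 = 960 ≡ 3, so v_1 = 3^{−1} = 4 (mod 11).
  i = 2 (α = 5): (5−9)(5−1)(5−4)(5−3) = (−4)·4·1·2 = −32 ≡ 1, so v_2 = 1^{−1} = 1 (mod 11).
  i = 3 (α = 1): (1−9)(1−5)(1−4)(1−3) = (−8)·(−4)·(−3)·(−2) = 192 ≡ 5, so v_3 = 5^{−1} = 9 (mod 11).
  i = 4 (α = 4): (4−9)(4−5)(4−1)(4−3) = (−5)·(−1)·3·1 = 15 ≡ 4, so v_4 = 4^{−1} = 3 (mod 11).
  i = 5 (α = 3): (3−9)(3−5)(3−1)(3−4) = (−6)·(−2)·2·(−1) = −24 ≡ 9, so v_5 = 9^{−1} = 5 (mod 11).
  v = [4, 1, 9, 3, 5].
Step 2: syndromes of r = [9, 10, 0, 2, 3] (all sums mod 11).
  S_0 = Σ v_i r_i = 4·9 + 1·10 + 9·0 + 3·2 + 5·3 = 67 ≡ 1.
  S_1 = Σ v_i α_i r_i = 4·9·9 + 1·5·10 + 9·1·0 + 3·4·2 + 5·3·3 = 443 ≡ 3.
  α_i^2 mod 11 = [4, 3, 1, 5, 9].
  S_2 = Σ v_i α_i^2 r_i = 4·4·9 + 1·3·10 + 9·1·0 + 3·5·2 + 5·9·3 = 339 ≡ 9.
  S = (1, 3, 9) ≠ 0, so r is not a codeword (an error is present).
Step 3: locate the error. For a single error e at position i, S_ℓ = v_i·e·α_i^ℓ, so α_err = S_1/S_0.
  S_0^{−1} = 1^{−1} = 1 (mod 11), so α_err = 3·1 = 3 ≡ 3 = α_5. Error position i = 5.
  Consistency check: S_2/S_1 = 9·4 = 36 ≡ 3 = α_err ✓ (single-error assumption holds).
Step 4: error magnitude e = S_0/v_5 = S_0·∏_{j≠5}(α_5 − α_j) = 1·9 = 9 ≡ 9 (mod 11).
Step 5: correct position 5: c_5 = r_5 − e = 3 − 9 ≡ 5 (mod 11). Hence c = [9, 10, 0, 2, 5].
  Check: interpolating c through the α_i gives m(x) = 3 + 8·x (degree < 2) with m(α_i) = c_i for every i, so c is indeed a codeword.


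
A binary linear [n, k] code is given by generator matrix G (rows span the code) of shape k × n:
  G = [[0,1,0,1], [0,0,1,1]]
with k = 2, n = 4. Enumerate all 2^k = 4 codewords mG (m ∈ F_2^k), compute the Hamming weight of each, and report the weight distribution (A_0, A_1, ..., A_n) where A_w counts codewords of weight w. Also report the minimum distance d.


Weight distribution: A_0 = 1, A_2 = 3. Minimum distance d = 2.

Enumerate all 2^2 = 4 messages m ∈ F_2^2.
For each, compute codeword c = mG in F_2^4, then tally its weight.
  m = 00 → c = 0000, weight = 0.
  m = 10 → c = 0101, weight = 2.
  m = 01 → c = 0011, weight = 2.
  m = 11 → c = 0110, weight = 2.
Tally weights:
  weight 0: 1 codewords.
  weight 2: 3 codewords.
Minimum distance d = smallest w > 0 with A_w > 0 = 2.
Sanity: Σ A_w = 4 = 2^2 = 4 ✓.


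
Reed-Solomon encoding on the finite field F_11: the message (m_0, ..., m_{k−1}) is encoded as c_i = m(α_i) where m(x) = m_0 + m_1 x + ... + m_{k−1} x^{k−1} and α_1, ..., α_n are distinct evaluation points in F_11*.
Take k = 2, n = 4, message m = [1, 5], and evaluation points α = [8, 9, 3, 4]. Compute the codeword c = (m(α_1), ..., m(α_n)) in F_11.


c = [8, 2, 5, 10]

Message polynomial: m(x) = 1 + 5·x (mod 11).
For each evaluation point α_i, compute m(α_i) mod 11:
  α_1 = 8: Horner steps 5 → 8, so m(8) = 8.
  α_2 = 9: Horner steps 5 → 2, so m(9) = 2.
  α_3 = 3: Horner steps 5 → 5, so m(3) = 5.
  α_4 = 4: Horner steps 5 → 10, so m(4) = 10.
Codeword c = [8, 2, 5, 10] ∈ F_11^4.


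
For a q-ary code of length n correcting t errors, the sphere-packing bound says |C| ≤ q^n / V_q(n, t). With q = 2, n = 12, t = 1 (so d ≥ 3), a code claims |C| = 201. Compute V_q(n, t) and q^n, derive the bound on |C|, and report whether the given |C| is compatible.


V_q(n, t) = 13, q^n = 4096, Hamming bound = 315, |C| = 201 ≤ bound (satisfied).

Step 1: Compute V_q(n, t) = Σ_{j=0}^1 C(n, j) (q−1)^j.
  j = 0: C(12,0)·(1)^0 = 1·1 = 1.
  j = 1: C(12,1)·(1)^1 = 12·1 = 12.
  V_q(n, t) = 1 + 12 = 13.
Step 2: q^n = 2^12 = 4096.
Step 3: Hamming bound ⌊q^n / V_q(n,t)⌋ = ⌊4096/13⌋ = 315.
Step 4: Compare |C| = 201 to 315: satisfied.
The claimed |C| lies below the Hamming bound.


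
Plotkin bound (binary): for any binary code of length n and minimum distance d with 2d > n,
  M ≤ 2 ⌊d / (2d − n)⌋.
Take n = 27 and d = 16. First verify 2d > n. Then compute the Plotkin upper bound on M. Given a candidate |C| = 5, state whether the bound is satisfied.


Plotkin bound M ≤ 6; given |C| = 5 ≤ bound (satisfied).

Check applicability: 2d = 32, n = 27.
2d − n = 5 > 0, so Plotkin applies.
Compute d/(2d−n) = 16/5 ≈ 3.2000.
⌊d/(2d−n)⌋ = 3.
Plotkin bound: M ≤ 2·3 = 6.
Given |C| = 5, check: satisfied.
This |C| is below the Plotkin bound.


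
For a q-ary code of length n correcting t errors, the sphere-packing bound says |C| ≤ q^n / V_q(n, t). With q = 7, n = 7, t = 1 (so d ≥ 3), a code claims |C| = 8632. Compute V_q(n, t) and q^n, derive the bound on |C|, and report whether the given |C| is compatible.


V_q(n, t) = 43, q^n = 823543, Hamming bound = 19152, |C| = 8632 ≤ bound (satisfied).

Step 1: Compute V_q(n, t) = Σ_{j=0}^1 C(n, j) (q−1)^j.
  j = 0: C(7,0)·(6)^0 = 1·1 = 1.
  j = 1: C(7,1)·(6)^1 = 7·6 = 42.
  V_q(n, t) = 1 + 42 = 43.
Step 2: q^n = 7^7 = 823543.
Step 3: Hamming bound ⌊q^n / V_q(n,t)⌋ = ⌊823543/43⌋ = 19152.
Step 4: Compare |C| = 8632 to 19152: satisfied.
The claimed |C| lies below the Hamming bound.


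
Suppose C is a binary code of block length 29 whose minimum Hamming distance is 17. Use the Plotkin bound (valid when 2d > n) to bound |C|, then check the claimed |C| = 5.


Plotkin bound M ≤ 6; given |C| = 5 ≤ bound (satisfied).

Check applicability: 2d = 34, n = 29.
2d − n = 5 > 0, so Plotkin applies.
Compute d/(2d−n) = 17/5 ≈ 3.4000.
⌊d/(2d−n)⌋ = 3.
Plotkin bound: M ≤ 2·3 = 6.
Given |C| = 5, check: satisfied.
This |C| is below the Plotkin bound.


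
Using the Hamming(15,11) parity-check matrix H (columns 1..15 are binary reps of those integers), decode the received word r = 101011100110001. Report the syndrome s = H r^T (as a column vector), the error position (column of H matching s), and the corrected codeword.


s = (1, 0, 0, 0)^T, error position = 8, corrected codeword c = 101011110110001

Compute s = H r^T mod 2 one row at a time:
  s_1 = 0 + 0 + 1 + 1 + 0 + 0 + 0 + 1 = 3 ≡ 1 (mod 2).
  s_2 = 0 + 1 + 1 + 1 + 0 + 0 + 0 + 1 = 4 ≡ 0 (mod 2).
  s_3 = 0 + 1 + 1 + 1 + 1 + 1 + 0 + 1 = 6 ≡ 0 (mod 2).
  s_4 = 1 + 1 + 1 + 1 + 0 + 1 + 0 + 1 = 6 ≡ 0 (mod 2).
s = (1, 0, 0, 0)^T — this equals column 8 of H (binary 1000), so error is at position 8.
Correct: flip bit 8 of r = 101011100110001 to get c = 101011110110001.


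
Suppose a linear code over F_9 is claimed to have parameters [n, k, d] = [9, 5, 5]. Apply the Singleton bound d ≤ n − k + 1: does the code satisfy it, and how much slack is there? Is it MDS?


Singleton RHS = n − k + 1 = 5, slack = 0, bound satisfied, MDS.

Singleton bound: d ≤ n − k + 1.
Here n = 9, k = 5, so n − k + 1 = 5.
Given d = 5, check d ≤ 5: YES.
Slack = (n − k + 1) − d = 0.
The code is MDS (slack = 0).
Description: the claimed parameters are [9, 5, 5]_9; such a code would be MDS (meets Singleton bound).


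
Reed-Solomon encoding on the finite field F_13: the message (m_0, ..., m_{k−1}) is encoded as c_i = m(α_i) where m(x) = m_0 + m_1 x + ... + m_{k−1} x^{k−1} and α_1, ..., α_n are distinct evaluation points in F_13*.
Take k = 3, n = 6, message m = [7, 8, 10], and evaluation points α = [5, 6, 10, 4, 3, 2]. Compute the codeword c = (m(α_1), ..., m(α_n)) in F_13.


c = [11, 12, 8, 4, 4, 11]

Message polynomial: m(x) = 7 + 8·x + 10·x^2 (mod 13).
For each evaluation point α_i, compute m(α_i) mod 13:
  α_1 = 5: Horner steps 10 → 6 → 11, so m(5) = 11.
  α_2 = 6: Horner steps 10 → 3 → 12, so m(6) = 12.
  α_3 = 10: Horner steps 10 → 4 → 8, so m(10) = 8.
  α_4 = 4: Horner steps 10 → 9 → 4, so m(4) = 4.
  α_5 = 3: Horner steps 10 → 12 → 4, so m(3) = 4.
  α_6 = 2: Horner steps 10 → 2 → 11, so m(2) = 11.
Codeword c = [11, 12, 8, 4, 4, 11] ∈ F_13^6.


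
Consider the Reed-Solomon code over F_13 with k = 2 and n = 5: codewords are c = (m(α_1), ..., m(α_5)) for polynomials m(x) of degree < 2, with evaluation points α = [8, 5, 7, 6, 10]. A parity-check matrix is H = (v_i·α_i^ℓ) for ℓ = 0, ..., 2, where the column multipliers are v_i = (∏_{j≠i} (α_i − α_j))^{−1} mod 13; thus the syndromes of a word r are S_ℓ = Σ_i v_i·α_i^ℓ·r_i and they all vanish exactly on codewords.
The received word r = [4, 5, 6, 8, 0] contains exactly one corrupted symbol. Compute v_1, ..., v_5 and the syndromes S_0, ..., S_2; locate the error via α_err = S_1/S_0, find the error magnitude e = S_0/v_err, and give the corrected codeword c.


S = (2, 10, 11), error at position 2, error magnitude e = 8, c = [4, 10, 6, 8, 0].

Step 1: column multipliers v_i = (∏_{j≠i}(α_i − α_j))^{−1} mod 13.
  i = 1 (α = 8): (8−5)(8−7)(8−6)(8−10) = 3·1·2·(−2) = −12 ≡ 1, so v_1 = 1^{−1} = 1 (mod 13).
  i = 2 (α = 5): (5−8)(5−7)(5−6)(5−10) = (−3)·(−2)·(−1)·(−5) = 30 ≡ 4, so v_2 = 4^{−1} = 10 (mod 13).
  i = 3 (α = 7): (7−8)(7−5)(7−6)(7−10) = (−1)·2·1·(−3) = 6 ≡ 6, so v_3 = 6^{−1} = 11 (mod 13).
  i = 4 (α = 6): (6−8)(6−5)(6−7)(6−10) = (−2)·1·(−1)·(−4) = −8 ≡ 5, so v_4 = 5^{−1} = 8 (mod 13).
  i = 5 (α = 10): (10−8)(10−5)(10−7)(10−6) = 2·5·3·4 = 120 ≡ 3, so v_5 = 3^{−1} = 9 (mod 13).
  v = [1, 10, 11, 8, 9].
Step 2: syndromes of r = [4, 5, 6, 8, 0] (all sums mod 13).
  S_0 = Σ v_i r_i = 1·4 + 10·5 + 11·6 + 8·8 + 9·0 = 184 ≡ 2.
  S_1 = Σ v_i α_i r_i = 1·8·4 + 10·5·5 + 11·7·6 + 8·6·8 + 9·10·0 = 1128 ≡ 10.
  α_i^2 mod 13 = [12, 12, 10, 10, 9].
  S_2 = Σ v_i α_i^2 r_i = 1·12·4 + 10·12·5 + 11·10·6 + 8·10·8 + 9·9·0 = 1948 ≡ 11.
  S = (2, 10, 11) ≠ 0, so r is not a codeword (an error is present).
Step 3: locate the error. For a single error e at position i, S_ℓ = v_i·e·α_i^ℓ, so α_err = S_1/S_0.
  S_0^{−1} = 2^{−1} = 7 (mod 13), so α_err = 10·7 = 70 ≡ 5 = α_2. Error position i = 2.
  Consistency check: S_2/S_1 = 11·4 = 44 ≡ 5 = α_err ✓ (single-error assumption holds).
Step 4: error magnitude e = S_0/v_2 = S_0·∏_{j≠2}(α_2 − α_j) = 2·4 = 8 ≡ 8 (mod 13).
Step 5: correct position 2: c_2 = r_2 − e = 5 − 8 ≡ 10 (mod 13). Hence c = [4, 10, 6, 8, 0].
  Check: interpolating c through the α_i gives m(x) = 7 + 11·x (degree < 2) with m(α_i) = c_i for every i, so c is indeed a codeword.


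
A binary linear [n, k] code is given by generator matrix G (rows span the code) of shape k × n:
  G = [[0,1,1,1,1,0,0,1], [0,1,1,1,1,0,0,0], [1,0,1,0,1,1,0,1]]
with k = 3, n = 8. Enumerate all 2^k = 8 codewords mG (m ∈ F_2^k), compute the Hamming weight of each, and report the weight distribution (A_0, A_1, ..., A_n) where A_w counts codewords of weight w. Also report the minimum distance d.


Weight distribution: A_0 = 1, A_1 = 1, A_4 = 3, A_5 = 3. Minimum distance d = 1.

Enumerate all 2^3 = 8 messages m ∈ F_2^3.
For each, compute codeword c = mG in F_2^8, then tally its weight.
  m = 000 → c = 00000000, weight = 0.
  m = 100 → c = 01111001, weight = 5.
  m = 010 → c = 01111000, weight = 4.
  m = 110 → c = 00000001, weight = 1.
  m = 001 → c = 10101101, weight = 5.
  m = 101 → c = 11010100, weight = 4.
  m = 011 → c = 11010101, weight = 5.
  m = 111 → c = 10101100, weight = 4.
Tally weights:
  weight 0: 1 codewords.
  weight 1: 1 codewords.
  weight 4: 3 codewords.
  weight 5: 3 codewords.
Minimum distance d = smallest w > 0 with A_w > 0 = 1.
Sanity: Σ A_w = 8 = 2^3 = 8 ✓.


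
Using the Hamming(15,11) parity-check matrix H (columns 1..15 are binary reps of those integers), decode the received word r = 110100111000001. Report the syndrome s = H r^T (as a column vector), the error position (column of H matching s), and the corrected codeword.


s = (1, 1, 1, 0)^T, error position = 14, corrected codeword c = 110100111000011

Compute s = H r^T mod 2 one row at a time:
  s_1 = 1 + 1 + 0 + 0 + 0 + 0 + 0 + 1 = 3 ≡ 1 (mod 2).
  s_2 = 1 + 0 + 0 + 1 + 0 + 0 + 0 + 1 = 3 ≡ 1 (mod 2).
  s_3 = 1 + 0 + 0 + 1 + 0 + 0 + 0 + 1 = 3 ≡ 1 (mod 2).
  s_4 = 1 + 0 + 0 + 1 + 1 + 0 + 0 + 1 = 4 ≡ 0 (mod 2).
s = (1, 1, 1, 0)^T — this equals column 14 of H (binary 1110), so error is at position 14.
Correct: flip bit 14 of r = 110100111000001 to get c = 110100111000011.


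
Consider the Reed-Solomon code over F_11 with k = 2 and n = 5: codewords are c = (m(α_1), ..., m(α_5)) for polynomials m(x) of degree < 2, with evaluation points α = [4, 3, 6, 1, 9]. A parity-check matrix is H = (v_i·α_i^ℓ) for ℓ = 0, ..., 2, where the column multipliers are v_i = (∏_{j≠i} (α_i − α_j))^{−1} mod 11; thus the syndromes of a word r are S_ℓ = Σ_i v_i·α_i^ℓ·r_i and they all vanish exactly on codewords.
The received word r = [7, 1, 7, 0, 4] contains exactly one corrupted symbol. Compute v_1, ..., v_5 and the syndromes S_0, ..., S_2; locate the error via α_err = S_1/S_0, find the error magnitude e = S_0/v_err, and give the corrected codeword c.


S = (6, 3, 7), error at position 3, error magnitude e = 10, c = [7, 1, 8, 0, 4].

Step 1: column multipliers v_i = (∏_{j≠i}(α_i − α_j))^{−1} mod 11.
  i = 1 (α = 4): (4−3)(4−6)(4−1)(4−9) = 1·(−2)·3·(−5) = 30 ≡ 8, so v_1 = 8^{−1} = 7 (mod 11).
  i = 2 (α = 3): (3−4)(3−6)(3−1)(3−9) = (−1)·(−3)·2·(−6) = −36 ≡ 8, so v_2 = 8^{−1} = 7 (mod 11).
  i = 3 (α = 6): (6−4)(6−3)(6−1)(6−9) = 2·3·5·(−3) = −90 ≡ 9, so v_3 = 9^{−1} = 5 (mod 11).
  i = 4 (α = 1): (1−4)(1−3)(1−6)(1−9) = (−3)·(−2)·(−5)·(−8) = 240 ≡ 9, so v_4 = 9^{−1} = 5 (mod 11).
  i = 5 (α = 9): (9−4)(9−3)(9−6)(9−1) = 5·6·3·8 = 720 ≡ 5, so v_5 = 5^{−1} = 9 (mod 11).
  v = [7, 7, 5, 5, 9].
Step 2: syndromes of r = [7, 1, 7, 0, 4] (all sums mod 11).
  S_0 = Σ v_i r_i = 7·7 + 7·1 + 5·7 + 5·0 + 9·4 = 127 ≡ 6.
  S_1 = Σ v_i α_i r_i = 7·4·7 + 7·3·1 + 5·6·7 + 5·1·0 + 9·9·4 = 751 ≡ 3.
  α_i^2 mod 11 = [5, 9, 3, 1, 4].
  S_2 = Σ v_i α_i^2 r_i = 7·5·7 + 7·9·1 + 5·3·7 + 5·1·0 + 9·4·4 = 557 ≡ 7.
  S = (6, 3, 7) ≠ 0, so r is not a codeword (an error is present).
Step 3: locate the error. For a single error e at position i, S_ℓ = v_i·e·α_i^ℓ, so α_err = S_1/S_0.
  S_0^{−1} = 6^{−1} = 2 (mod 11), so α_err = 3·2 = 6 ≡ 6 = α_3. Error position i = 3.
  Consistency check: S_2/S_1 = 7·4 = 28 ≡ 6 = α_err ✓ (single-error assumption holds).
Step 4: error magnitude e = S_0/v_3 = S_0·∏_{j≠3}(α_3 − α_j) = 6·9 = 54 ≡ 10 (mod 11).
Step 5: correct position 3: c_3 = r_3 − e = 7 − 10 ≡ 8 (mod 11). Hence c = [7, 1, 8, 0, 4].
  Check: interpolating c through the α_i gives m(x) = 5 + 6·x (degree < 2) with m(α_i) = c_i for every i, so c is indeed a codeword.


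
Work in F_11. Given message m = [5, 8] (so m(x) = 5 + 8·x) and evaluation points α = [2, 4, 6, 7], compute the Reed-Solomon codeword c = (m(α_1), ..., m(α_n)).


c = [10, 4, 9, 6]

Message polynomial: m(x) = 5 + 8·x (mod 11).
For each evaluation point α_i, compute m(α_i) mod 11:
  α_1 = 2: Horner steps 8 → 10, so m(2) = 10.
  α_2 = 4: Horner steps 8 → 4, so m(4) = 4.
  α_3 = 6: Horner steps 8 → 9, so m(6) = 9.
  α_4 = 7: Horner steps 8 → 6, so m(7) = 6.
Codeword c = [10, 4, 9, 6] ∈ F_11^4.


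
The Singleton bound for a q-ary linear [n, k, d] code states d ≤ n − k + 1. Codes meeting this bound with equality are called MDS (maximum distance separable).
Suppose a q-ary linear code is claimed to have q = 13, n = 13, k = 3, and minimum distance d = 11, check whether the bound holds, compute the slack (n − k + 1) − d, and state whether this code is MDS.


Singleton RHS = n − k + 1 = 11, slack = 0, bound satisfied, MDS.

Singleton bound: d ≤ n − k + 1.
Here n = 13, k = 3, so n − k + 1 = 11.
Given d = 11, check d ≤ 11: YES.
Slack = (n − k + 1) − d = 0.
The code is MDS (slack = 0).
Description: the claimed parameters are [13, 3, 11]_13; such a code would be MDS (meets Singleton bound).


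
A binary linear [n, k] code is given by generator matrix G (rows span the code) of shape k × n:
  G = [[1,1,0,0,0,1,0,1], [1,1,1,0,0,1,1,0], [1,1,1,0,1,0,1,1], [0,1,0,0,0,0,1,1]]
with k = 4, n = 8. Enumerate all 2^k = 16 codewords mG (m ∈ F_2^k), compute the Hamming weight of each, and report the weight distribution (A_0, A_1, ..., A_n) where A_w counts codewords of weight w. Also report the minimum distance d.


Weight distribution: A_0 = 1, A_2 = 1, A_3 = 6, A_4 = 5, A_5 = 2, A_6 = 1. Minimum distance d = 2.

Enumerate all 2^4 = 16 messages m ∈ F_2^4.
For each, compute codeword c = mG in F_2^8, then tally its weight.
  m = 0000 → c = 00000000, weight = 0.
  m = 1000 → c = 11000101, weight = 4.
  m = 0100 → c = 11100110, weight = 5.
  m = 1100 → c = 00100011, weight = 3.
  m = 0010 → c = 11101011, weight = 6.
  m = 1010 → c = 00101110, weight = 4.
  m = 0110 → c = 00001101, weight = 3.
  m = 1110 → c = 11001000, weight = 3.
  m = 0001 → c = 01000011, weight = 3.
  m = 1001 → c = 10000110, weight = 3.
  m = 0101 → c = 10100101, weight = 4.
  m = 1101 → c = 01100000, weight = 2.
  m = 0011 → c = 10101000, weight = 3.
  m = 1011 → c = 01101101, weight = 5.
  m = 0111 → c = 01001110, weight = 4.
  m = 1111 → c = 10001011, weight = 4.
Tally weights:
  weight 0: 1 codewords.
  weight 2: 1 codewords.
  weight 3: 6 codewords.
  weight 4: 5 codewords.
  weight 5: 2 codewords.
  weight 6: 1 codewords.
Minimum distance d = smallest w > 0 with A_w > 0 = 2.
Sanity: Σ A_w = 16 = 2^4 = 16 ✓.


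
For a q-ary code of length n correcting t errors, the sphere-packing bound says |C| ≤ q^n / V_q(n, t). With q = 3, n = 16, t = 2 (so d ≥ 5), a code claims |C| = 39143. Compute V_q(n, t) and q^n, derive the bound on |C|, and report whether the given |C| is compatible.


V_q(n, t) = 513, q^n = 43046721, Hamming bound = 83911, |C| = 39143 ≤ bound (satisfied).

Step 1: Compute V_q(n, t) = Σ_{j=0}^2 C(n, j) (q−1)^j.
  j = 0: C(16,0)·(2)^0 = 1·1 = 1.
  j = 1: C(16,1)·(2)^1 = 16·2 = 32.
  j = 2: C(16,2)·(2)^2 = 120·4 = 480.
  V_q(n, t) = 1 + 32 + 480 = 513.
Step 2: q^n = 3^16 = 43046721.
Step 3: Hamming bound ⌊q^n / V_q(n,t)⌋ = ⌊43046721/513⌋ = 83911.
Step 4: Compare |C| = 39143 to 83911: satisfied.
The claimed |C| lies below the Hamming bound.


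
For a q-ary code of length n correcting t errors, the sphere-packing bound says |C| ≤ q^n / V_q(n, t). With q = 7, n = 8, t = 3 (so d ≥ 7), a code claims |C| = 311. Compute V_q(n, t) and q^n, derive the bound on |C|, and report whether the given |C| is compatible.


V_q(n, t) = 13153, q^n = 5764801, Hamming bound = 438, |C| = 311 ≤ bound (satisfied).

Step 1: Compute V_q(n, t) = Σ_{j=0}^3 C(n, j) (q−1)^j.
  j = 0: C(8,0)·(6)^0 = 1·1 = 1.
  j = 1: C(8,1)·(6)^1 = 8·6 = 48.
  j = 2: C(8,2)·(6)^2 = 28·36 = 1008.
  j = 3: C(8,3)·(6)^3 = 56·216 = 12096.
  V_q(n, t) = 1 + 48 + 1008 + 12096 = 13153.
Step 2: q^n = 7^8 = 5764801.
Step 3: Hamming bound ⌊q^n / V_q(n,t)⌋ = ⌊5764801/13153⌋ = 438.
Step 4: Compare |C| = 311 to 438: satisfied.
The claimed |C| lies below the Hamming bound.


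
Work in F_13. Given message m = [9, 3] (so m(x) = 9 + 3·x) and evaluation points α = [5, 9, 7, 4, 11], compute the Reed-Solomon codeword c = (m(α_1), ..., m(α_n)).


c = [11, 10, 4, 8, 3]

Message polynomial: m(x) = 9 + 3·x (mod 13).
For each evaluation point α_i, compute m(α_i) mod 13:
  α_1 = 5: Horner steps 3 → 11, so m(5) = 11.
  α_2 = 9: Horner steps 3 → 10, so m(9) = 10.
  α_3 = 7: Horner steps 3 → 4, so m(7) = 4.
  α_4 = 4: Horner steps 3 → 8, so m(4) = 8.
  α_5 = 11: Horner steps 3 → 3, so m(11) = 3.
Codeword c = [11, 10, 4, 8, 3] ∈ F_13^5.


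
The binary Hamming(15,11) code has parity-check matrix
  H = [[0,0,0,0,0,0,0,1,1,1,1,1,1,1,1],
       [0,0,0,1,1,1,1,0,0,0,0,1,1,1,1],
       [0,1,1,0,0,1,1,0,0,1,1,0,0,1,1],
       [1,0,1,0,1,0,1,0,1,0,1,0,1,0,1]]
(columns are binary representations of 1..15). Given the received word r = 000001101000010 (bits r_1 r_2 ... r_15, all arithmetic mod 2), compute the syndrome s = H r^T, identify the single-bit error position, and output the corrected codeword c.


s = (0, 1, 1, 0)^T, error position = 6, corrected codeword c = 000000101000010

Compute s = H r^T mod 2 one row at a time:
  s_1 = 0 + 1 + 0 + 0 + 0 + 0 + 1 + 0 = 2 ≡ 0 (mod 2).
  s_2 = 0 + 0 + 1 + 1 + 0 + 0 + 1 + 0 = 3 ≡ 1 (mod 2).
  s_3 = 0 + 0 + 1 + 1 + 0 + 0 + 1 + 0 = 3 ≡ 1 (mod 2).
  s_4 = 0 + 0 + 0 + 1 + 1 + 0 + 0 + 0 = 2 ≡ 0 (mod 2).
s = (0, 1, 1, 0)^T — this equals column 6 of H (binary 0110), so error is at position 6.
Correct: flip bit 6 of r = 000001101000010 to get c = 000000101000010.


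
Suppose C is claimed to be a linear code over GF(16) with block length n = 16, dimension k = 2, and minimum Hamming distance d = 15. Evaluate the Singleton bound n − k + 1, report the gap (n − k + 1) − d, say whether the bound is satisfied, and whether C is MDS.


Singleton RHS = n − k + 1 = 15, slack = 0, bound satisfied, MDS.

Singleton bound: d ≤ n − k + 1.
Here n = 16, k = 2, so n − k + 1 = 15.
Given d = 15, check d ≤ 15: YES.
Slack = (n − k + 1) − d = 0.
The code is MDS (slack = 0).
Description: the claimed parameters are [16, 2, 15]_16; such a code would be MDS (meets Singleton bound).


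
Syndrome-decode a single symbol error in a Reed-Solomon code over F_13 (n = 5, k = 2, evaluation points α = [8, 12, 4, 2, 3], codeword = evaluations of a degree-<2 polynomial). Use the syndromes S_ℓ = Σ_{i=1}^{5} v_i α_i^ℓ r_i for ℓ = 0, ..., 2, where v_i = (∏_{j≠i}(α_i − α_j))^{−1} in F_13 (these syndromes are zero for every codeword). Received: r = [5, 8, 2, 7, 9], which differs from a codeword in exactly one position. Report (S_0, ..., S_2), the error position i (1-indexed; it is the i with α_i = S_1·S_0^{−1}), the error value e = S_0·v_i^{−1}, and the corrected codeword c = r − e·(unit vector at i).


S = (9, 1, 3), error at position 5, error magnitude e = 11, c = [5, 8, 2, 7, 11].

Step 1: column multipliers v_i = (∏_{j≠i}(α_i − α_j))^{−1} mod 13.
  i = 1 (α = 8): (8−12)(8−4)(8−2)(8−3) = (−4)·4·6·5 = −480 ≡ 1, so v_1 = 1^{−1} = 1 (mod 13).
  i = 2 (α = 12): (12−8)(12−4)(12−2)(12−3) = 4·8·10·9 = 2880 ≡ 7, so v_2 = 7^{−1} = 2 (mod 13).
  i = 3 (α = 4): (4−8)(4−12)(4−2)(4−3) = (−4)·(−8)·2·1 = 64 ≡ 12, so v_3 = 12^{−1} = 12 (mod 13).
  i = 4 (α = 2): (2−8)(2−12)(2−4)(2−3) = (−6)·(−10)·(−2)·(−1) = 120 ≡ 3, so v_4 = 3^{−1} = 9 (mod 13).
  i = 5 (α = 3): (3−8)(3−12)(3−4)(3−2) = (−5)·(−9)·(−1)·1 = −45 ≡ 7, so v_5 = 7^{−1} = 2 (mod 13).
  v = [1, 2, 12, 9, 2].
Step 2: syndromes of r = [5, 8, 2, 7, 9] (all sums mod 13).
  S_0 = Σ v_i r_i = 1·5 + 2·8 + 12·2 + 9·7 + 2·9 = 126 ≡ 9.
  S_1 = Σ v_i α_i r_i = 1·8·5 + 2·12·8 + 12·4·2 + 9·2·7 + 2·3·9 = 508 ≡ 1.
  α_i^2 mod 13 = [12, 1, 3, 4, 9].
  S_2 = Σ v_i α_i^2 r_i = 1·12·5 + 2·1·8 + 12·3·2 + 9·4·7 + 2·9·9 = 562 ≡ 3.
  S = (9, 1, 3) ≠ 0, so r is not a codeword (an error is present).
Step 3: locate the error. For a single error e at position i, S_ℓ = v_i·e·α_i^ℓ, so α_err = S_1/S_0.
  S_0^{−1} = 9^{−1} = 3 (mod 13), so α_err = 1·3 = 3 ≡ 3 = α_5. Error position i = 5.
  Consistency check: S_2/S_1 = 3·1 = 3 ≡ 3 = α_err ✓ (single-error assumption holds).
Step 4: error magnitude e = S_0/v_5 = S_0·∏_{j≠5}(α_5 − α_j) = 9·7 = 63 ≡ 11 (mod 13).
Step 5: correct position 5: c_5 = r_5 − e = 9 − 11 ≡ 11 (mod 13). Hence c = [5, 8, 2, 7, 11].
  Check: interpolating c through the α_i gives m(x) = 12 + 4·x (degree < 2) with m(α_i) = c_i for every i, so c is indeed a codeword.


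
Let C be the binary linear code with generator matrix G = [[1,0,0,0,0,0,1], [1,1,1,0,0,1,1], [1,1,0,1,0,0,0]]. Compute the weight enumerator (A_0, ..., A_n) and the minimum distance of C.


Weight distribution: A_0 = 1, A_2 = 1, A_3 = 3, A_4 = 2, A_5 = 1. Minimum distance d = 2.

Enumerate all 2^3 = 8 messages m ∈ F_2^3.
For each, compute codeword c = mG in F_2^7, then tally its weight.
  m = 000 → c = 0000000, weight = 0.
  m = 100 → c = 1000001, weight = 2.
  m = 010 → c = 1110011, weight = 5.
  m = 110 → c = 0110010, weight = 3.
  m = 001 → c = 1101000, weight = 3.
  m = 101 → c = 0101001, weight = 3.
  m = 011 → c = 0011011, weight = 4.
  m = 111 → c = 1011010, weight = 4.
Tally weights:
  weight 0: 1 codewords.
  weight 2: 1 codewords.
  weight 3: 3 codewords.
  weight 4: 2 codewords.
  weight 5: 1 codewords.
Minimum distance d = smallest w > 0 with A_w > 0 = 2.
Sanity: Σ A_w = 8 = 2^3 = 8 ✓.


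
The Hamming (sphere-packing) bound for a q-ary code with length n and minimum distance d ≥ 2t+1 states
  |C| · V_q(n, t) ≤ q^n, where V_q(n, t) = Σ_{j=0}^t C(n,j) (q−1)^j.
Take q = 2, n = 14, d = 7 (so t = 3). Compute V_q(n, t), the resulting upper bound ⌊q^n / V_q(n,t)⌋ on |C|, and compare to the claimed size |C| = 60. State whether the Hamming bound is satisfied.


V_q(n, t) = 470, q^n = 16384, Hamming bound = 34, |C| = 60 > bound (violated).

Step 1: Compute V_q(n, t) = Σ_{j=0}^3 C(n, j) (q−1)^j.
  j = 0: C(14,0)·(1)^0 = 1·1 = 1.
  j = 1: C(14,1)·(1)^1 = 14·1 = 14.
  j = 2: C(14,2)·(1)^2 = 91·1 = 91.
  j = 3: C(14,3)·(1)^3 = 364·1 = 364.
  V_q(n, t) = 1 + 14 + 91 + 364 = 470.
Step 2: q^n = 2^14 = 16384.
Step 3: Hamming bound ⌊q^n / V_q(n,t)⌋ = ⌊16384/470⌋ = 34.
Step 4: Compare |C| = 60 to 34: violated.
The claimed |C| lies above the Hamming bound, so no 2-ary code of length 14 with d ≥ 7 can have 60 codewords.


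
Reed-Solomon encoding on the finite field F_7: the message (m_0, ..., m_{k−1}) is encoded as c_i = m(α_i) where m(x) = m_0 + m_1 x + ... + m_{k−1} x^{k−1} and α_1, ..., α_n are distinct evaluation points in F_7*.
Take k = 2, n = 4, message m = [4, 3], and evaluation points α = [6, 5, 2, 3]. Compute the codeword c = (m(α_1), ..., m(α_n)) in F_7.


c = [1, 5, 3, 6]

Message polynomial: m(x) = 4 + 3·x (mod 7).
For each evaluation point α_i, compute m(α_i) mod 7:
  α_1 = 6: Horner steps 3 → 1, so m(6) = 1.
  α_2 = 5: Horner steps 3 → 5, so m(5) = 5.
  α_3 = 2: Horner steps 3 → 3, so m(2) = 3.
  α_4 = 3: Horner steps 3 → 6, so m(3) = 6.
Codeword c = [1, 5, 3, 6] ∈ F_7^4.


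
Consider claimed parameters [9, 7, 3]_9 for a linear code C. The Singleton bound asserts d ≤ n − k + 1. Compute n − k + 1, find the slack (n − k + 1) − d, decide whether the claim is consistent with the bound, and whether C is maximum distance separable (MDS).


Singleton RHS = n − k + 1 = 3, slack = 0, bound satisfied, MDS.

Singleton bound: d ≤ n − k + 1.
Here n = 9, k = 7, so n − k + 1 = 3.
Given d = 3, check d ≤ 3: YES.
Slack = (n − k + 1) − d = 0.
The code is MDS (slack = 0).
Description: the claimed parameters are [9, 7, 3]_9; such a code would be MDS (meets Singleton bound).


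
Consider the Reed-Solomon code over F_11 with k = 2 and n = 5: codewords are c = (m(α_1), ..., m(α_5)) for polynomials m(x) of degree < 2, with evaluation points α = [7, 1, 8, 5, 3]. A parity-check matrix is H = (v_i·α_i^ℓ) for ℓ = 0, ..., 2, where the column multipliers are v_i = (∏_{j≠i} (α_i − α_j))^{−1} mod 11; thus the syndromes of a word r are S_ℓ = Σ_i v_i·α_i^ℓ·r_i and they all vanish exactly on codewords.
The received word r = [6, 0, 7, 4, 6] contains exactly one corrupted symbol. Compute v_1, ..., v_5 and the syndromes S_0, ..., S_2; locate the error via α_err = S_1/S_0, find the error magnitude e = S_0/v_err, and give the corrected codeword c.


S = (6, 7, 10), error at position 5, error magnitude e = 4, c = [6, 0, 7, 4, 2].

Step 1: column multipliers v_i = (∏_{j≠i}(α_i − α_j))^{−1} mod 11.
  i = 1 (α = 7): (7−1)(7−8)(7−5)(7−3) = 6·(−1)·2·4 = −48 ≡ 7, so v_1 = 7^{−1} = 8 (mod 11).
  i = 2 (α = 1): (1−7)(1−8)(1−5)(1−3) = (−6)·(−7)·(−4)·(−2) = 336 ≡ 6, so v_2 = 6^{−1} = 2 (mod 11).
  i = 3 (α = 8): (8−7)(8−1)(8−5)(8−3) = 1·7·3·5 = 105 ≡ 6, so v_3 = 6^{−1} = 2 (mod 11).
  i = 4 (α = 5): (5−7)(5−1)(5−8)(5−3) = (−2)·4·(−3)·2 = 48 ≡ 4, so v_4 = 4^{−1} = 3 (mod 11).
  i = 5 (α = 3): (3−7)(3−1)(3−8)(3−5) = (−4)·2·(−5)·(−2) = −80 ≡ 8, so v_5 = 8^{−1} = 7 (mod 11).
  v = [8, 2, 2, 3, 7].
Step 2: syndromes of r = [6, 0, 7, 4, 6] (all sums mod 11).
  S_0 = Σ v_i r_i = 8·6 + 2·0 + 2·7 + 3·4 + 7·6 = 116 ≡ 6.
  S_1 = Σ v_i α_i r_i = 8·7·6 + 2·1·0 + 2·8·7 + 3·5·4 + 7·3·6 = 634 ≡ 7.
  α_i^2 mod 11 = [5, 1, 9, 3, 9].
  S_2 = Σ v_i α_i^2 r_i = 8·5·6 + 2·1·0 + 2·9·7 + 3·3·4 + 7·9·6 = 780 ≡ 10.
  S = (6, 7, 10) ≠ 0, so r is not a codeword (an error is present).
Step 3: locate the error. For a single error e at position i, S_ℓ = v_i·e·α_i^ℓ, so α_err = S_1/S_0.
  S_0^{−1} = 6^{−1} = 2 (mod 11), so α_err = 7·2 = 14 ≡ 3 = α_5. Error position i = 5.
  Consistency check: S_2/S_1 = 10·8 = 80 ≡ 3 = α_err ✓ (single-error assumption holds).
Step 4: error magnitude e = S_0/v_5 = S_0·∏_{j≠5}(α_5 − α_j) = 6·8 = 48 ≡ 4 (mod 11).
Step 5: correct position 5: c_5 = r_5 − e = 6 − 4 ≡ 2 (mod 11). Hence c = [6, 0, 7, 4, 2].
  Check: interpolating c through the α_i gives m(x) = 10 + 1·x (degree < 2) with m(α_i) = c_i for every i, so c is indeed a codeword.


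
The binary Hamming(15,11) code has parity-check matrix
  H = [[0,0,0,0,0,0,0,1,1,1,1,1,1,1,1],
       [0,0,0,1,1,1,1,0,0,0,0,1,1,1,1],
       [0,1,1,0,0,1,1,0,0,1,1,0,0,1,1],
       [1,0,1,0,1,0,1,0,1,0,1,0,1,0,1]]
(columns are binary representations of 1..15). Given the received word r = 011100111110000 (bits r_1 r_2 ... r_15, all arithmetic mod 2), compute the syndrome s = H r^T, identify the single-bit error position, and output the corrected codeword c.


s = (0, 0, 1, 0)^T, error position = 2, corrected codeword c = 001100111110000

Compute s = H r^T mod 2 one row at a time:
  s_1 = 1 + 1 + 1 + 1 + 0 + 0 + 0 + 0 = 4 ≡ 0 (mod 2).
  s_2 = 1 + 0 + 0 + 1 + 0 + 0 + 0 + 0 = 2 ≡ 0 (mod 2).
  s_3 = 1 + 1 + 0 + 1 + 1 + 1 + 0 + 0 = 5 ≡ 1 (mod 2).
  s_4 = 0 + 1 + 0 + 1 + 1 + 1 + 0 + 0 = 4 ≡ 0 (mod 2).
s = (0, 0, 1, 0)^T — this equals column 2 of H (binary 0010), so error is at position 2.
Correct: flip bit 2 of r = 011100111110000 to get c = 001100111110000.


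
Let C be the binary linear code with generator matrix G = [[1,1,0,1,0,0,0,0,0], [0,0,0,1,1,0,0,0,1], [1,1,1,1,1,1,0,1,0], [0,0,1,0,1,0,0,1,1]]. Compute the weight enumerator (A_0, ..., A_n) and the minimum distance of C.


Weight distribution: A_0 = 1, A_2 = 1, A_3 = 4, A_4 = 5, A_5 = 2, A_6 = 1, A_7 = 2. Minimum distance d = 2.

Enumerate all 2^4 = 16 messages m ∈ F_2^4.
For each, compute codeword c = mG in F_2^9, then tally its weight.
  m = 0000 → c = 000000000, weight = 0.
  m = 1000 → c = 110100000, weight = 3.
  m = 0100 → c = 000110001, weight = 3.
  m = 1100 → c = 110010001, weight = 4.
  m = 0010 → c = 111111010, weight = 7.
  m = 1010 → c = 001011010, weight = 4.
  m = 0110 → c = 111001011, weight = 6.
  m = 1110 → c = 001101011, weight = 5.
  m = 0001 → c = 001010011, weight = 4.
  m = 1001 → c = 111110011, weight = 7.
  m = 0101 → c = 001100010, weight = 3.
  m = 1101 → c = 111000010, weight = 4.
  m = 0011 → c = 110101001, weight = 5.
  m = 1011 → c = 000001001, weight = 2.
  m = 0111 → c = 110011000, weight = 4.
  m = 1111 → c = 000111000, weight = 3.
Tally weights:
  weight 0: 1 codewords.
  weight 2: 1 codewords.
  weight 3: 4 codewords.
  weight 4: 5 codewords.
  weight 5: 2 codewords.
  weight 6: 1 codewords.
  weight 7: 2 codewords.
Minimum distance d = smallest w > 0 with A_w > 0 = 2.
Sanity: Σ A_w = 16 = 2^4 = 16 ✓.


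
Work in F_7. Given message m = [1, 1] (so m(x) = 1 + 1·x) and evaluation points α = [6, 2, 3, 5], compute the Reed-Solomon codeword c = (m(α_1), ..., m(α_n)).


c = [0, 3, 4, 6]

Message polynomial: m(x) = 1 + 1·x (mod 7).
For each evaluation point α_i, compute m(α_i) mod 7:
  α_1 = 6: Horner steps 1 → 0, so m(6) = 0.
  α_2 = 2: Horner steps 1 → 3, so m(2) = 3.
  α_3 = 3: Horner steps 1 → 4, so m(3) = 4.
  α_4 = 5: Horner steps 1 → 6, so m(5) = 6.
Codeword c = [0, 3, 4, 6] ∈ F_7^4.


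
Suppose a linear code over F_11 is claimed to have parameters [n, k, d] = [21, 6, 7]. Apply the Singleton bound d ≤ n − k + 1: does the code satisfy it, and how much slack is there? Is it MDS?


Singleton RHS = n − k + 1 = 16, slack = 9, bound satisfied, not MDS.

Singleton bound: d ≤ n − k + 1.
Here n = 21, k = 6, so n − k + 1 = 16.
Given d = 7, check d ≤ 16: YES.
Slack = (n − k + 1) − d = 9.
The code is NOT MDS (slack = 9 > 0).
Description: the claimed parameters are [21, 6, 7]_11; such a code would be non-MDS.


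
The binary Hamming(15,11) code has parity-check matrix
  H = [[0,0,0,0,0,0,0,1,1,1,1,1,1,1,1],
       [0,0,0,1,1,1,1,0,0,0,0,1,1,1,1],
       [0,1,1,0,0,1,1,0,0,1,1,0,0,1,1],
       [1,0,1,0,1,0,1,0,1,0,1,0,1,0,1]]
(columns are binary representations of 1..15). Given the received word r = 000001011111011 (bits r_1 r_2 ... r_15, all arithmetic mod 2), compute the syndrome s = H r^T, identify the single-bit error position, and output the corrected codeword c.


s = (1, 0, 1, 1)^T, error position = 11, corrected codeword c = 000001011101011

Compute s = H r^T mod 2 one row at a time:
  s_1 = 1 + 1 + 1 + 1 + 1 + 0 + 1 + 1 = 7 ≡ 1 (mod 2).
  s_2 = 0 + 0 + 1 + 0 + 1 + 0 + 1 + 1 = 4 ≡ 0 (mod 2).
  s_3 = 0 + 0 + 1 + 0 + 1 + 1 + 1 + 1 = 5 ≡ 1 (mod 2).
  s_4 = 0 + 0 + 0 + 0 + 1 + 1 + 0 + 1 = 3 ≡ 1 (mod 2).
s = (1, 0, 1, 1)^T — this equals column 11 of H (binary 1011), so error is at position 11.
Correct: flip bit 11 of r = 000001011111011 to get c = 000001011101011.


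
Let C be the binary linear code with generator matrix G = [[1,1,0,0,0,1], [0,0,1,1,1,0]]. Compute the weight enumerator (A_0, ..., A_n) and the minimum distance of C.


Weight distribution: A_0 = 1, A_3 = 2, A_6 = 1. Minimum distance d = 3.

Enumerate all 2^2 = 4 messages m ∈ F_2^2.
For each, compute codeword c = mG in F_2^6, then tally its weight.
  m = 00 → c = 000000, weight = 0.
  m = 10 → c = 110001, weight = 3.
  m = 01 → c = 001110, weight = 3.
  m = 11 → c = 111111, weight = 6.
Tally weights:
  weight 0: 1 codewords.
  weight 3: 2 codewords.
  weight 6: 1 codewords.
Minimum distance d = smallest w > 0 with A_w > 0 = 3.
Sanity: Σ A_w = 4 = 2^2 = 4 ✓.


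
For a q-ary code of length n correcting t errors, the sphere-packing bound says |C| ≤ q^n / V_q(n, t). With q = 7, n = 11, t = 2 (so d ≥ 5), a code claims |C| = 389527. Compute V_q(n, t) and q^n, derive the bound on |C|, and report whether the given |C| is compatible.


V_q(n, t) = 2047, q^n = 1977326743, Hamming bound = 965963, |C| = 389527 ≤ bound (satisfied).

Step 1: Compute V_q(n, t) = Σ_{j=0}^2 C(n, j) (q−1)^j.
  j = 0: C(11,0)·(6)^0 = 1·1 = 1.
  j = 1: C(11,1)·(6)^1 = 11·6 = 66.
  j = 2: C(11,2)·(6)^2 = 55·36 = 1980.
  V_q(n, t) = 1 + 66 + 1980 = 2047.
Step 2: q^n = 7^11 = 1977326743.
Step 3: Hamming bound ⌊q^n / V_q(n,t)⌋ = ⌊1977326743/2047⌋ = 965963.
Step 4: Compare |C| = 389527 to 965963: satisfied.
The claimed |C| lies below the Hamming bound.


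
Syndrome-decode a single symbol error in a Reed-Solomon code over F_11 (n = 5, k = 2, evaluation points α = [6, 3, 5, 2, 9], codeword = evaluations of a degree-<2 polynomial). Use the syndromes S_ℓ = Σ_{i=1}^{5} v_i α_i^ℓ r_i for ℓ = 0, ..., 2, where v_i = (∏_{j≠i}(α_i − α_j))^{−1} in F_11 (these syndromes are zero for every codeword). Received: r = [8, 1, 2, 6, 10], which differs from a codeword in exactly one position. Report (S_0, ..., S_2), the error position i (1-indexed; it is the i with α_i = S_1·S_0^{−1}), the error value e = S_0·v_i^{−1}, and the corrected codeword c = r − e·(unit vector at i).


S = (8, 6, 10), error at position 5, error magnitude e = 6, c = [8, 1, 2, 6, 4].

Step 1: column multipliers v_i = (∏_{j≠i}(α_i − α_j))^{−1} mod 11.
  i = 1 (α = 6): (6−3)(6−5)(6−2)(6−9) = 3·1·4·(−3) = −36 ≡ 8, so v_1 = 8^{−1} = 7 (mod 11).
  i = 2 (α = 3): (3−6)(3−5)(3−2)(3−9) = (−3)·(−2)·1·(−6) = −36 ≡ 8, so v_2 = 8^{−1} = 7 (mod 11).
  i = 3 (α = 5): (5−6)(5−3)(5−2)(5−9) = (−1)·2·3·(−4) = 24 ≡ 2, so v_3 = 2^{−1} = 6 (mod 11).
  i = 4 (α = 2): (2−6)(2−3)(2−5)(2−9) = (−4)·(−1)·(−3)·(−7) = 84 ≡ 7, so v_4 = 7^{−1} = 8 (mod 11).
  i = 5 (α = 9): (9−6)(9−3)(9−5)(9−2) = 3·6·4·7 = 504 ≡ 9, so v_5 = 9^{−1} = 5 (mod 11).
  v = [7, 7, 6, 8, 5].
Step 2: syndromes of r = [8, 1, 2, 6, 10] (all sums mod 11).
  S_0 = Σ v_i r_i = 7·8 + 7·1 + 6·2 + 8·6 + 5·10 = 173 ≡ 8.
  S_1 = Σ v_i α_i r_i = 7·6·8 + 7·3·1 + 6·5·2 + 8·2·6 + 5·9·10 = 963 ≡ 6.
  α_i^2 mod 11 = [3, 9, 3, 4, 4].
  S_2 = Σ v_i α_i^2 r_i = 7·3·8 + 7·9·1 + 6·3·2 + 8·4·6 + 5·4·10 = 659 ≡ 10.
  S = (8, 6, 10) ≠ 0, so r is not a codeword (an error is present).
Step 3: locate the error. For a single error e at position i, S_ℓ = v_i·e·α_i^ℓ, so α_err = S_1/S_0.
  S_0^{−1} = 8^{−1} = 7 (mod 11), so α_err = 6·7 = 42 ≡ 9 = α_5. Error position i = 5.
  Consistency check: S_2/S_1 = 10·2 = 20 ≡ 9 = α_err ✓ (single-error assumption holds).
Step 4: error magnitude e = S_0/v_5 = S_0·∏_{j≠5}(α_5 − α_j) = 8·9 = 72 ≡ 6 (mod 11).
Step 5: correct position 5: c_5 = r_5 − e = 10 − 6 ≡ 4 (mod 11). Hence c = [8, 1, 2, 6, 4].
  Check: interpolating c through the α_i gives m(x) = 5 + 6·x (degree < 2) with m(α_i) = c_i for every i, so c is indeed a codeword.


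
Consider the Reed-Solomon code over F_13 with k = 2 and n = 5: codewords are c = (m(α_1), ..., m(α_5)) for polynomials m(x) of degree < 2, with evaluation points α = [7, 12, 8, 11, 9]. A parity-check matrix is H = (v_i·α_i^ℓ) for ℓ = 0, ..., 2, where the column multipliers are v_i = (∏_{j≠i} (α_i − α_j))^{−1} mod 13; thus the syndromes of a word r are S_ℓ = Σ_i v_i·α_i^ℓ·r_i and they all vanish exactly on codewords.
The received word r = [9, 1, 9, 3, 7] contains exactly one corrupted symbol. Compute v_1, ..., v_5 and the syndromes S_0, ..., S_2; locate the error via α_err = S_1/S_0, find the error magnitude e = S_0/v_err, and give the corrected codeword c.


S = (11, 12, 6), error at position 1, error magnitude e = 11, c = [11, 1, 9, 3, 7].

Step 1: column multipliers v_i = (∏_{j≠i}(α_i − α_j))^{−1} mod 13.
  i = 1 (α = 7): (7−12)(7−8)(7−11)(7−9) = (−5)·(−1)·(−4)·(−2) = 40 ≡ 1, so v_1 = 1^{−1} = 1 (mod 13).
  i = 2 (α = 12): (12−7)(12−8)(12−11)(12−9) = 5·4·1·3 = 60 ≡ 8, so v_2 = 8^{−1} = 5 (mod 13).
  i = 3 (α = 8): (8−7)(8−12)(8−11)(8−9) = 1·(−4)·(−3)·(−1) = −12 ≡ 1, so v_3 = 1^{−1} = 1 (mod 13).
  i = 4 (α = 11): (11−7)(11−12)(11−8)(11−9) = 4·(−1)·3·2 = −24 ≡ 2, so v_4 = 2^{−1} = 7 (mod 13).
  i = 5 (α = 9): (9−7)(9−12)(9−8)(9−11) = 2·(−3)·1·(−2) = 12 ≡ 12, so v_5 = 12^{−1} = 12 (mod 13).
  v = [1, 5, 1, 7, 12].
Step 2: syndromes of r = [9, 1, 9, 3, 7] (all sums mod 13).
  S_0 = Σ v_i r_i = 1·9 + 5·1 + 1·9 + 7·3 + 12·7 = 128 ≡ 11.
  S_1 = Σ v_i α_i r_i = 1·7·9 + 5·12·1 + 1·8·9 + 7·11·3 + 12·9·7 = 1182 ≡ 12.
  α_i^2 mod 13 = [10, 1, 12, 4, 3].
  S_2 = Σ v_i α_i^2 r_i = 1·10·9 + 5·1·1 + 1·12·9 + 7·4·3 + 12·3·7 = 539 ≡ 6.
  S = (11, 12, 6) ≠ 0, so r is not a codeword (an error is present).
Step 3: locate the error. For a single error e at position i, S_ℓ = v_i·e·α_i^ℓ, so α_err = S_1/S_0.
  S_0^{−1} = 11^{−1} = 6 (mod 13), so α_err = 12·6 = 72 ≡ 7 = α_1. Error position i = 1.
  Consistency check: S_2/S_1 = 6·12 = 72 ≡ 7 = α_err ✓ (single-error assumption holds).
Step 4: error magnitude e = S_0/v_1 = S_0·∏_{j≠1}(α_1 − α_j) = 11·1 = 11 ≡ 11 (mod 13).
Step 5: correct position 1: c_1 = r_1 − e = 9 − 11 ≡ 11 (mod 13). Hence c = [11, 1, 9, 3, 7].
  Check: interpolating c through the α_i gives m(x) = 12 + 11·x (degree < 2) with m(α_i) = c_i for every i, so c is indeed a codeword.
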